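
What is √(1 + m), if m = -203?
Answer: I*√202 ≈ 14.213*I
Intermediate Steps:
√(1 + m) = √(1 - 203) = √(-202) = I*√202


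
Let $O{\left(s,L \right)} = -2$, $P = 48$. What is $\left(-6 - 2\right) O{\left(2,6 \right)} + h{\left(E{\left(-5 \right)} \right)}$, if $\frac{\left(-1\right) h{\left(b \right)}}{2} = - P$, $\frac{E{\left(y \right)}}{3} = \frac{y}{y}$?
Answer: $112$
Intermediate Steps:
$E{\left(y \right)} = 3$ ($E{\left(y \right)} = 3 \frac{y}{y} = 3 \cdot 1 = 3$)
$h{\left(b \right)} = 96$ ($h{\left(b \right)} = - 2 \left(\left(-1\right) 48\right) = \left(-2\right) \left(-48\right) = 96$)
$\left(-6 - 2\right) O{\left(2,6 \right)} + h{\left(E{\left(-5 \right)} \right)} = \left(-6 - 2\right) \left(-2\right) + 96 = \left(-8\right) \left(-2\right) + 96 = 16 + 96 = 112$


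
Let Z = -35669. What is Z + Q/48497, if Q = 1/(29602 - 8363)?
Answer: -36740060991826/1030027783 ≈ -35669.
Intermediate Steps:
Q = 1/21239 ≈ 4.7083e-5
Z + Q/48497 = -35669 + (1/21239)/48497 = -35669 + (1/21239)*(1/48497) = -35669 + 1/1030027783 = -36740060991826/1030027783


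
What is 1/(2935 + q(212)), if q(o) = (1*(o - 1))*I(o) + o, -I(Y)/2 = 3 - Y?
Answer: 1/91345 ≈ 1.0948e-5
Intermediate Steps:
I(Y) = -6 + 2*Y (I(Y) = -2*(3 - Y) = -6 + 2*Y)
q(o) = o + (-1 + o)*(-6 + 2*o) (q(o) = (1*(o - 1))*(-6 + 2*o) + o = (1*(-1 + o))*(-6 + 2*o) + o = (-1 + o)*(-6 + 2*o) + o = o + (-1 + o)*(-6 + 2*o))
1/(2935 + q(212)) = 1/(2935 + (6 - 1*212 + 2*212*(-3 + 212))) = 1/(2935 + (6 - 212 + 2*212*209)) = 1/(2935 + (6 - 212 + 88616)) = 1/(2935 + 88410) = 1/91345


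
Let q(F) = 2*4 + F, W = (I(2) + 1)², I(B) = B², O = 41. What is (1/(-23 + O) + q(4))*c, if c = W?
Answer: 5425/18 ≈ 301.39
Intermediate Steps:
W = 25 (W = (2² + 1)² = (4 + 1)² = 5² = 25)
c = 25
q(F) = 8 + F
(1/(-23 + O) + q(4))*c = (1/(-23 + 41) + (8 + 4))*25 = (1/18 + 12)*25 = (217/18)*25 = 5425/18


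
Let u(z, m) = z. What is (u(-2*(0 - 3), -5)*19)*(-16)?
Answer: -1824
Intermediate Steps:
(u(-2*(0 - 3), -5)*19)*(-16) = (-2*(0 - 3)*19)*(-16) = (-2*(-3)*19)*(-16) = (6*19)*(-16) = 114*(-16) = -1824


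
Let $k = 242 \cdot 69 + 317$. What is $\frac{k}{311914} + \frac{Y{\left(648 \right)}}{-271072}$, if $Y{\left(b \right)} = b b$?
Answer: $- \frac{47575921}{31834018} \approx -1.4945$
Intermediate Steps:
$k = 17015$ ($k = 16698 + 317 = 17015$)
$Y{\left(b \right)} = b^{2}$
$\frac{k}{311914} + \frac{Y{\left(648 \right)}}{-271072} = \frac{17015}{311914} + \frac{648^{2}}{-271072} = 17015 \cdot \frac{1}{311914} + 419904 \left(- \frac{1}{271072}\right) = \frac{205}{3758} - \frac{13122}{8471} = - \frac{47575921}{31834018}$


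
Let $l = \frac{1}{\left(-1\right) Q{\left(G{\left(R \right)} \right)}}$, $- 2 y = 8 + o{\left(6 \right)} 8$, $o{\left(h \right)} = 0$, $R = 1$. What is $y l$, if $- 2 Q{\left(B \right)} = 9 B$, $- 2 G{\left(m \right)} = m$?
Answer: $\frac{16}{9} \approx 1.7778$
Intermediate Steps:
$G{\left(m \right)} = - \frac{m}{2}$
$Q{\left(B \right)} = - \frac{9 B}{2}$
$y = -4$ ($y = - \frac{8 + 0 \cdot 8}{2} = - \frac{8 + 0}{2} = \left(- \frac{1}{2}\right) 8 = -4$)
$l = - \frac{4}{9}$ ($l = \frac{1}{\left(-1\right) \left(- \frac{9 \left(\left(- \frac{1}{2}\right) 1\right)}{2}\right)} = \frac{1}{\left(-1\right) \left(\left(- \frac{9}{2}\right) \left(- \frac{1}{2}\right)\right)} = \frac{1}{\left(-1\right) \frac{9}{4}} = \frac{1}{- \frac{9}{4}} = - \frac{4}{9} \approx -0.44444$)
$y l = \left(-4\right) \left(- \frac{4}{9}\right) = \frac{16}{9}$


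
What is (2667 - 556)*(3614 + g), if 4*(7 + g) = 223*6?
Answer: 16641013/2 ≈ 8.3205e+6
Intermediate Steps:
g = 655/2 (g = -7 + (223*6)/4 = -7 + (¼)*1338 = -7 + 669/2 = 655/2 ≈ 327.50)
(2667 - 556)*(3614 + g) = (2667 - 556)*(3614 + 655/2) = 2111*(7883/2) = 16641013/2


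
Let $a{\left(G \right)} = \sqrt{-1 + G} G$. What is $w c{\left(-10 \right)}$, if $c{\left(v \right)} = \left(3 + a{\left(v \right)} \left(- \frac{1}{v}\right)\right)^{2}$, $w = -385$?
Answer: $770 + 2310 i \sqrt{11} \approx 770.0 + 7661.4 i$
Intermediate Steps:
$a{\left(G \right)} = G \sqrt{-1 + G}$
$c{\left(v \right)} = \left(3 - \sqrt{-1 + v}\right)^{2}$ ($c{\left(v \right)} = \left(3 + v \sqrt{-1 + v} \left(- \frac{1}{v}\right)\right)^{2} = \left(3 - \sqrt{-1 + v}\right)^{2}$)
$w c{\left(-10 \right)} = - 385 \left(-3 + \sqrt{-1 - 10}\right)^{2} = - 385 \left(-3 + \sqrt{-11}\right)^{2} = - 385 \left(-3 + i \sqrt{11}\right)^{2}$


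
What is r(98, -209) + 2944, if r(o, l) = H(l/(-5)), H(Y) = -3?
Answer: 2941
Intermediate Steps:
r(o, l) = -3
r(98, -209) + 2944 = -3 + 2944 = 2941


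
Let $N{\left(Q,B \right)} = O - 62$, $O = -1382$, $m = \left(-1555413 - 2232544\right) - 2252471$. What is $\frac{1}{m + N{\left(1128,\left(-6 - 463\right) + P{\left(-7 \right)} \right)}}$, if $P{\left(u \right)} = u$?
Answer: $- \frac{1}{6041872} \approx -1.6551 \cdot 10^{-7}$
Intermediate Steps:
$m = -6040428$ ($m = -3787957 - 2252471 = -6040428$)
$N{\left(Q,B \right)} = -1444$ ($N{\left(Q,B \right)} = -1382 - 62 = -1444$)
$\frac{1}{m + N{\left(1128,\left(-6 - 463\right) + P{\left(-7 \right)} \right)}} = \frac{1}{-6040428 - 1444} = \frac{1}{-6041872} = - \frac{1}{6041872}$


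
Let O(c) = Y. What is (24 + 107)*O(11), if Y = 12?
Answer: 1572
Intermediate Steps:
O(c) = 12
(24 + 107)*O(11) = (24 + 107)*12 = 131*12 = 1572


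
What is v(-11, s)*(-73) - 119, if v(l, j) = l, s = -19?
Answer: 684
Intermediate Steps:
v(-11, s)*(-73) - 119 = -11*(-73) - 119 = 803 - 119 = 684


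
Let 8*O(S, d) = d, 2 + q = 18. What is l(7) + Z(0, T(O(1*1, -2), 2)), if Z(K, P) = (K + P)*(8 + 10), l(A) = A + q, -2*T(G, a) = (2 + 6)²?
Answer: -553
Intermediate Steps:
q = 16 (q = -2 + 18 = 16)
O(S, d) = d/8
T(G, a) = -32 (T(G, a) = -(2 + 6)²/2 = -½*8² = -½*64 = -32)
l(A) = 16 + A (l(A) = A + 16 = 16 + A)
Z(K, P) = 18*K + 18*P (Z(K, P) = (K + P)*18 = 18*K + 18*P)
l(7) + Z(0, T(O(1*1, -2), 2)) = (16 + 7) + (18*0 + 18*(-32)) = 23 + (0 - 576) = 23 - 576 = -553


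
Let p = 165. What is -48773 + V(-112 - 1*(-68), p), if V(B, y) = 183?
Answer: -48590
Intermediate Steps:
-48773 + V(-112 - 1*(-68), p) = -48773 + 183 = -48590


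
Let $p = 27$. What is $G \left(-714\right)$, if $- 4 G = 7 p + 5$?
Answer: $34629$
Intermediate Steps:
$G = - \frac{97}{2}$ ($G = - \frac{7 \cdot 27 + 5}{4} = - \frac{189 + 5}{4} = \left(- \frac{1}{4}\right) 194 = - \frac{97}{2} \approx -48.5$)
$G \left(-714\right) = \left(- \frac{97}{2}\right) \left(-714\right) = 34629$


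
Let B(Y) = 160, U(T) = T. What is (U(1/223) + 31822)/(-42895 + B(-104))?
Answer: -7096307/9529905 ≈ -0.74464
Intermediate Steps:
(U(1/223) + 31822)/(-42895 + B(-104)) = (1/223 + 31822)/(-42895 + 160) = (1*(1/223) + 31822)/(-42735) = (1/223 + 31822)*(-1/42735) = (7096307/223)*(-1/42735) = -7096307/9529905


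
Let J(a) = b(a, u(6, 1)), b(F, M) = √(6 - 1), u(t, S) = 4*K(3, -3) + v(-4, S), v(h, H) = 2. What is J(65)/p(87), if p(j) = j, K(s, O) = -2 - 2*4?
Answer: √5/87 ≈ 0.025702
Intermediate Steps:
K(s, O) = -10 (K(s, O) = -2 - 8 = -10)
u(t, S) = -38 (u(t, S) = 4*(-10) + 2 = -40 + 2 = -38)
b(F, M) = √5
J(a) = √5
J(65)/p(87) = √5/87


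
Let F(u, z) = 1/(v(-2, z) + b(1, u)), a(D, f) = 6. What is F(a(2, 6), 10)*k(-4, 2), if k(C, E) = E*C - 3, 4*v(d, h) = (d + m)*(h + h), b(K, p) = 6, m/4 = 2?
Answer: -11/36 ≈ -0.30556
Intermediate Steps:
m = 8 (m = 4*2 = 8)
v(d, h) = h*(8 + d)/2 (v(d, h) = ((d + 8)*(h + h))/4 = ((8 + d)*(2*h))/4 = (2*h*(8 + d))/4 = h*(8 + d)/2)
k(C, E) = -3 + C*E (k(C, E) = C*E - 3 = -3 + C*E)
F(u, z) = 1/(6 + 3*z) (F(u, z) = 1/(z*(8 - 2)/2 + 6) = 1/((½)*z*6 + 6) = 1/(3*z + 6) = 1/(6 + 3*z))
F(a(2, 6), 10)*k(-4, 2) = (1/(3*(2 + 10)))*(-3 - 4*2) = ((⅓)/12)*(-3 - 8) = ((⅓)*(1/12))*(-11) = (1/36)*(-11) = -11/36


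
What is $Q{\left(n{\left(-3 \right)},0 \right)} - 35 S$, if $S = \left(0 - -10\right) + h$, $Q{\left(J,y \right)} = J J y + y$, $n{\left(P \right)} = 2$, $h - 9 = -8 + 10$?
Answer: $-735$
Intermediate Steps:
$h = 11$ ($h = 9 + \left(-8 + 10\right) = 9 + 2 = 11$)
$Q{\left(J,y \right)} = y + y J^{2}$ ($Q{\left(J,y \right)} = J^{2} y + y = y J^{2} + y = y + y J^{2}$)
$S = 21$ ($S = \left(0 - -10\right) + 11 = \left(0 + 10\right) + 11 = 10 + 11 = 21$)
$Q{\left(n{\left(-3 \right)},0 \right)} - 35 S = 0 \left(1 + 2^{2}\right) - 735 = 0 \left(1 + 4\right) - 735 = 0 \cdot 5 - 735 = 0 - 735 = -735$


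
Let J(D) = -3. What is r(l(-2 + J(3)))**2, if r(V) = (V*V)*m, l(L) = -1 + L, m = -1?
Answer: 1296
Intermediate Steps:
r(V) = -V**2 (r(V) = (V*V)*(-1) = V**2*(-1) = -V**2)
r(l(-2 + J(3)))**2 = (-(-1 + (-2 - 3))**2)**2 = (-(-1 - 5)**2)**2 = (-1*(-6)**2)**2 = (-1*36)**2 = (-36)**2 = 1296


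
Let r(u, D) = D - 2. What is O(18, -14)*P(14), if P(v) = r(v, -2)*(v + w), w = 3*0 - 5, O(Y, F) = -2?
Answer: 72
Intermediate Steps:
r(u, D) = -2 + D
w = -5 (w = 0 - 5 = -5)
P(v) = 20 - 4*v (P(v) = (-2 - 2)*(v - 5) = -4*(-5 + v) = 20 - 4*v)
O(18, -14)*P(14) = -2*(20 - 4*14) = -2*(20 - 56) = -2*(-36) = 72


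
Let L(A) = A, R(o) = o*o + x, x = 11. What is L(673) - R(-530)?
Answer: -280238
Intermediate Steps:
R(o) = 11 + o² (R(o) = o*o + 11 = o² + 11 = 11 + o²)
L(673) - R(-530) = 673 - (11 + (-530)²) = 673 - (11 + 280900) = 673 - 1*280911 = 673 - 280911 = -280238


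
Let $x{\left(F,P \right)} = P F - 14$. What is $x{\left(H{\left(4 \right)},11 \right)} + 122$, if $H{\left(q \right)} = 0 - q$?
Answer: $64$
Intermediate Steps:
$H{\left(q \right)} = - q$
$x{\left(F,P \right)} = -14 + F P$ ($x{\left(F,P \right)} = F P - 14 = -14 + F P$)
$x{\left(H{\left(4 \right)},11 \right)} + 122 = \left(-14 + \left(-1\right) 4 \cdot 11\right) + 122 = \left(-14 - 44\right) + 122 = -58 + 122 = 64$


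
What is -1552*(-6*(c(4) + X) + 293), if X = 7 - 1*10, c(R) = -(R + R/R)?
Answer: -529232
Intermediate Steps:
c(R) = -1 - R (c(R) = -(R + 1) = -(1 + R) = -1 - R)
X = -3 (X = 7 - 10 = -3)
-1552*(-6*(c(4) + X) + 293) = -1552*(-6*((-1 - 1*4) - 3) + 293) = -1552*(-6*((-1 - 4) - 3) + 293) = -1552*(-6*(-5 - 3) + 293) = -1552*(-6*(-8) + 293) = -1552*(48 + 293) = -1552*341 = -529232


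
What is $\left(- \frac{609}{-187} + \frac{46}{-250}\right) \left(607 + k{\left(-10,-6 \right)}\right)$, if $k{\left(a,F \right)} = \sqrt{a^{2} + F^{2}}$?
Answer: $\frac{43597168}{23375} + \frac{143648 \sqrt{34}}{23375} \approx 1901.0$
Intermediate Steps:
$k{\left(a,F \right)} = \sqrt{F^{2} + a^{2}}$
$\left(- \frac{609}{-187} + \frac{46}{-250}\right) \left(607 + k{\left(-10,-6 \right)}\right) = \left(- \frac{609}{-187} + \frac{46}{-250}\right) \left(607 + \sqrt{\left(-6\right)^{2} + \left(-10\right)^{2}}\right) = \left(\left(-609\right) \left(- \frac{1}{187}\right) + 46 \left(- \frac{1}{250}\right)\right) \left(607 + \sqrt{36 + 100}\right) = \left(\frac{609}{187} - \frac{23}{125}\right) \left(607 + \sqrt{136}\right) = \frac{71824 \left(607 + 2 \sqrt{34}\right)}{23375} = \frac{43597168}{23375} + \frac{143648 \sqrt{34}}{23375}$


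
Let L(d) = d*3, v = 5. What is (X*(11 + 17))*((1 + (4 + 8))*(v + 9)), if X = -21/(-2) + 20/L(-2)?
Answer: 109564/3 ≈ 36521.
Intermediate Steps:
L(d) = 3*d
X = 43/6 (X = -21/(-2) + 20/((3*(-2))) = -21*(-½) + 20/(-6) = 21/2 + 20*(-⅙) = 21/2 - 10/3 = 43/6 ≈ 7.1667)
(X*(11 + 17))*((1 + (4 + 8))*(v + 9)) = (43*(11 + 17)/6)*((1 + (4 + 8))*(5 + 9)) = ((43/6)*28)*((1 + 12)*14) = 602*(13*14)/3 = (602/3)*182 = 109564/3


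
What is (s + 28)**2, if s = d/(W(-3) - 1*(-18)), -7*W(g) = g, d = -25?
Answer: 11812969/16641 ≈ 709.87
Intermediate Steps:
W(g) = -g/7
s = -175/129 (s = -25/(-1/7*(-3) - 1*(-18)) = -25/(3/7 + 18) = -25/129/7 = -25*7/129 = -175/129 ≈ -1.3566)
(s + 28)**2 = (-175/129 + 28)**2 = (3437/129)**2 = 11812969/16641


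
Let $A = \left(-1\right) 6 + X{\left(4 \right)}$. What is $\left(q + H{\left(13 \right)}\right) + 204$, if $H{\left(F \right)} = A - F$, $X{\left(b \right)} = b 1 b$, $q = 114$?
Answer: $315$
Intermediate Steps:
$X{\left(b \right)} = b^{2}$ ($X{\left(b \right)} = b b = b^{2}$)
$A = 10$ ($A = \left(-1\right) 6 + 4^{2} = -6 + 16 = 10$)
$H{\left(F \right)} = 10 - F$
$\left(q + H{\left(13 \right)}\right) + 204 = \left(114 + \left(10 - 13\right)\right) + 204 = \left(114 - 3\right) + 204 = 111 + 204 = 315$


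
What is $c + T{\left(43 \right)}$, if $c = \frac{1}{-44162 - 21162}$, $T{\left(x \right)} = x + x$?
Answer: $\frac{5617863}{65324} \approx 86.0$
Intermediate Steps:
$T{\left(x \right)} = 2 x$
$c = - \frac{1}{65324}$ ($c = \frac{1}{-65324} = - \frac{1}{65324} \approx -1.5308 \cdot 10^{-5}$)
$c + T{\left(43 \right)} = - \frac{1}{65324} + 2 \cdot 43 = - \frac{1}{65324} + 86 = \frac{5617863}{65324}$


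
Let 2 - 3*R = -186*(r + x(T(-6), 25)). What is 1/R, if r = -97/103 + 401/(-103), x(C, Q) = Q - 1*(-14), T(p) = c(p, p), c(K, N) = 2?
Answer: 309/654740 ≈ 0.00047194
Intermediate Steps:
T(p) = 2
x(C, Q) = 14 + Q (x(C, Q) = Q + 14 = 14 + Q)
r = -498/103 (r = -97*1/103 + 401*(-1/103) = -97/103 - 401/103 = -498/103 ≈ -4.8350)
R = 654740/309 (R = ⅔ - (-62)*(-498/103 + (14 + 25)) = ⅔ - (-62)*(-498/103 + 39) = ⅔ - (-62)*3519/103 = ⅔ - ⅓*(-654534/103) = ⅔ + 218178/103 = 654740/309 ≈ 2118.9)
1/R = 1/(654740/309) = 309/654740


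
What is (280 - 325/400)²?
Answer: 19954089/256 ≈ 77946.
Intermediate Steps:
(280 - 325/400)² = (280 - 325*1/400)² = (280 - 13/16)² = (4467/16)² = 19954089/256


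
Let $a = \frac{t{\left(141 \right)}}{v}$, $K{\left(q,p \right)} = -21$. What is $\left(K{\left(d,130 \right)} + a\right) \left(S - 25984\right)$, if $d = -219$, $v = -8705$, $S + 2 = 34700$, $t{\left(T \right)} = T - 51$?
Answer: $- \frac{318749406}{1741} \approx -1.8308 \cdot 10^{5}$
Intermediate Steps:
$t{\left(T \right)} = -51 + T$
$S = 34698$ ($S = -2 + 34700 = 34698$)
$a = - \frac{18}{1741}$ ($a = \frac{-51 + 141}{-8705} = 90 \left(- \frac{1}{8705}\right) = - \frac{18}{1741} \approx -0.010339$)
$\left(K{\left(d,130 \right)} + a\right) \left(S - 25984\right) = \left(-21 - \frac{18}{1741}\right) \left(34698 - 25984\right) = \left(- \frac{36579}{1741}\right) 8714 = - \frac{318749406}{1741}$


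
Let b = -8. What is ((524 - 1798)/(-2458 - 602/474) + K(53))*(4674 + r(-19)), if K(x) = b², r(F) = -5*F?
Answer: 179334172274/582847 ≈ 3.0769e+5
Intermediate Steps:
K(x) = 64 (K(x) = (-8)² = 64)
((524 - 1798)/(-2458 - 602/474) + K(53))*(4674 + r(-19)) = ((524 - 1798)/(-2458 - 602/474) + 64)*(4674 - 5*(-19)) = (-1274/(-2458 - 602*1/474) + 64)*(4674 + 95) = (-1274/(-2458 - 301/237) + 64)*4769 = (-1274/(-582847/237) + 64)*4769 = (-1274*(-237/582847) + 64)*4769 = (301938/582847 + 64)*4769 = (37604146/582847)*4769 = 179334172274/582847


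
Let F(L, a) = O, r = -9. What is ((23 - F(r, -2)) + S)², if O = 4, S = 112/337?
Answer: 42445225/113569 ≈ 373.74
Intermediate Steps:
S = 112/337 (S = 112*(1/337) = 112/337 ≈ 0.33234)
F(L, a) = 4
((23 - F(r, -2)) + S)² = ((23 - 1*4) + 112/337)² = ((23 - 4) + 112/337)² = (19 + 112/337)² = (6515/337)² = 42445225/113569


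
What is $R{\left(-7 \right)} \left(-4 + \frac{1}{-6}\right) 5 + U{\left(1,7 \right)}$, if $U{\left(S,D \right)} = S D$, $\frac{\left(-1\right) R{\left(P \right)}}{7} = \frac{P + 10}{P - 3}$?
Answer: $- \frac{147}{4} \approx -36.75$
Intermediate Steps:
$R{\left(P \right)} = - \frac{7 \left(10 + P\right)}{-3 + P}$ ($R{\left(P \right)} = - 7 \frac{P + 10}{P - 3} = - 7 \frac{10 + P}{-3 + P} = - \frac{7 \left(10 + P\right)}{-3 + P}$)
$U{\left(S,D \right)} = D S$
$R{\left(-7 \right)} \left(-4 + \frac{1}{-6}\right) 5 + U{\left(1,7 \right)} = \frac{7 \left(-10 - -7\right)}{-3 - 7} \left(-4 + \frac{1}{-6}\right) 5 + 7 \cdot 1 = \frac{7 \left(-10 + 7\right)}{-10} \left(-4 - \frac{1}{6}\right) 5 + 7 = 7 \left(- \frac{1}{10}\right) \left(-3\right) \left(\left(- \frac{25}{6}\right) 5\right) + 7 = \frac{21}{10} \left(- \frac{125}{6}\right) + 7 = - \frac{175}{4} + 7 = - \frac{147}{4}$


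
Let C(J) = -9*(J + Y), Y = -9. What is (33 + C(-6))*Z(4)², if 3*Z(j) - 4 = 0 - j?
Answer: 0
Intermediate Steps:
Z(j) = 4/3 - j/3 (Z(j) = 4/3 + (0 - j)/3 = 4/3 + (-j)/3 = 4/3 - j/3)
C(J) = 81 - 9*J (C(J) = -9*(J - 9) = -9*(-9 + J) = 81 - 9*J)
(33 + C(-6))*Z(4)² = (33 + (81 - 9*(-6)))*(4/3 - ⅓*4)² = (33 + (81 + 54))*(4/3 - 4/3)² = (33 + 135)*0² = 168*0 = 0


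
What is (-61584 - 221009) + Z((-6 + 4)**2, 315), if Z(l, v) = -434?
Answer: -283027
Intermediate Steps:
(-61584 - 221009) + Z((-6 + 4)**2, 315) = (-61584 - 221009) - 434 = -282593 - 434 = -283027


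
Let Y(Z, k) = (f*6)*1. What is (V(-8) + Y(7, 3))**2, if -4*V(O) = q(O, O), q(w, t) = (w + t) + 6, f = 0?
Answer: 25/4 ≈ 6.2500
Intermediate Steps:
Y(Z, k) = 0 (Y(Z, k) = (0*6)*1 = 0*1 = 0)
q(w, t) = 6 + t + w (q(w, t) = (t + w) + 6 = 6 + t + w)
V(O) = -3/2 - O/2 (V(O) = -(6 + O + O)/4 = -(6 + 2*O)/4 = -3/2 - O/2)
(V(-8) + Y(7, 3))**2 = ((-3/2 - 1/2*(-8)) + 0)**2 = ((-3/2 + 4) + 0)**2 = (5/2 + 0)**2 = (5/2)**2 = 25/4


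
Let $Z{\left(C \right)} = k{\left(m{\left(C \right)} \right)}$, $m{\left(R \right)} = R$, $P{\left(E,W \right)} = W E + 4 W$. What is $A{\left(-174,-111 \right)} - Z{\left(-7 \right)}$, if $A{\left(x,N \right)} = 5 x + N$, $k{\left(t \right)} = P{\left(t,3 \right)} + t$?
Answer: $-965$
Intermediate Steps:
$P{\left(E,W \right)} = 4 W + E W$ ($P{\left(E,W \right)} = E W + 4 W = 4 W + E W$)
$k{\left(t \right)} = 12 + 4 t$ ($k{\left(t \right)} = 3 \left(4 + t\right) + t = \left(12 + 3 t\right) + t = 12 + 4 t$)
$A{\left(x,N \right)} = N + 5 x$
$Z{\left(C \right)} = 12 + 4 C$
$A{\left(-174,-111 \right)} - Z{\left(-7 \right)} = \left(-111 + 5 \left(-174\right)\right) - \left(12 + 4 \left(-7\right)\right) = \left(-111 - 870\right) - \left(12 - 28\right) = -981 - -16 = -981 + 16 = -965$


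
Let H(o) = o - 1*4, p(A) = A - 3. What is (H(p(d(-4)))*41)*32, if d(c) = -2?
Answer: -11808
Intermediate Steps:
p(A) = -3 + A
H(o) = -4 + o (H(o) = o - 4 = -4 + o)
(H(p(d(-4)))*41)*32 = ((-4 + (-3 - 2))*41)*32 = ((-4 - 5)*41)*32 = -9*41*32 = -369*32 = -11808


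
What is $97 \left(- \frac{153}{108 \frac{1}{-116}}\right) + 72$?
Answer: $\frac{48037}{3} \approx 16012.0$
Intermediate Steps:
$97 \left(- \frac{153}{108 \frac{1}{-116}}\right) + 72 = 97 \left(- \frac{153}{108 \left(- \frac{1}{116}\right)}\right) + 72 = 97 \left(- \frac{153}{- \frac{27}{29}}\right) + 72 = 97 \left(\left(-153\right) \left(- \frac{29}{27}\right)\right) + 72 = 97 \cdot \frac{493}{3} + 72 = \frac{47821}{3} + 72 = \frac{48037}{3}$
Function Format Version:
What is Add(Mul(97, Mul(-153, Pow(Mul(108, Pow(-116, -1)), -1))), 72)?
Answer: Rational(48037, 3) ≈ 16012.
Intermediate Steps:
Add(Mul(97, Mul(-153, Pow(Mul(108, Pow(-116, -1)), -1))), 72) = Add(Mul(97, Mul(-153, Pow(Mul(108, Rational(-1, 116)), -1))), 72) = Add(Mul(97, Mul(-153, Pow(Rational(-27, 29), -1))), 72) = Add(Mul(97, Mul(-153, Rational(-29, 27))), 72) = Add(Mul(97, Rational(493, 3)), 72) = Add(Rational(47821, 3), 72) = Rational(48037, 3)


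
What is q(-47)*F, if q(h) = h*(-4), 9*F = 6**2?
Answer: 752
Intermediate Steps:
F = 4 (F = (1/9)*6**2 = (1/9)*36 = 4)
q(h) = -4*h
q(-47)*F = -4*(-47)*4 = 188*4 = 752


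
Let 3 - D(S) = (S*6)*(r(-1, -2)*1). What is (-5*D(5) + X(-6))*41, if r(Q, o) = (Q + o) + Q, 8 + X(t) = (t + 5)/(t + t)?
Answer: -306475/12 ≈ -25540.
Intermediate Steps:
X(t) = -8 + (5 + t)/(2*t) (X(t) = -8 + (t + 5)/(t + t) = -8 + (5 + t)/((2*t)) = -8 + (5 + t)*(1/(2*t)) = -8 + (5 + t)/(2*t))
r(Q, o) = o + 2*Q
D(S) = 3 + 24*S (D(S) = 3 - S*6*(-2 + 2*(-1))*1 = 3 - 6*S*(-2 - 2)*1 = 3 - 6*S*(-4*1) = 3 - 6*S*(-4) = 3 - (-24)*S = 3 + 24*S)
(-5*D(5) + X(-6))*41 = (-5*(3 + 24*5) + (5/2)*(1 - 3*(-6))/(-6))*41 = (-5*(3 + 120) + (5/2)*(-⅙)*(1 + 18))*41 = (-5*123 + (5/2)*(-⅙)*19)*41 = (-615 - 95/12)*41 = -7475/12*41 = -306475/12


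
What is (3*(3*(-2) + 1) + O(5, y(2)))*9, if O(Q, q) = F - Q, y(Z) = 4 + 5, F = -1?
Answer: -189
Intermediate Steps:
y(Z) = 9
O(Q, q) = -1 - Q
(3*(3*(-2) + 1) + O(5, y(2)))*9 = (3*(3*(-2) + 1) + (-1 - 1*5))*9 = (3*(-6 + 1) + (-1 - 5))*9 = (3*(-5) - 6)*9 = (-15 - 6)*9 = -21*9 = -189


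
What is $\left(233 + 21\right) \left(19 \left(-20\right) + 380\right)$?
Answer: $0$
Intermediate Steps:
$\left(233 + 21\right) \left(19 \left(-20\right) + 380\right) = 254 \left(-380 + 380\right) = 254 \cdot 0 = 0$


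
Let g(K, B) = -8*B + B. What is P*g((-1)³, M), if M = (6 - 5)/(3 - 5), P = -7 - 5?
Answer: -42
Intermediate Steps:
P = -12
M = -½ (M = 1/(-2) = 1*(-½) = -½ ≈ -0.50000)
g(K, B) = -7*B
P*g((-1)³, M) = -(-84)*(-1)/2 = -12*7/2 = -42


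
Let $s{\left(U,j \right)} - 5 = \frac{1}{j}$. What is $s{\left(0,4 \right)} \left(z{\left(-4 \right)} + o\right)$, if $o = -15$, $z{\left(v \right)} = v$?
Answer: $- \frac{399}{4} \approx -99.75$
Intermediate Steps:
$s{\left(U,j \right)} = 5 + \frac{1}{j}$
$s{\left(0,4 \right)} \left(z{\left(-4 \right)} + o\right) = \left(5 + \frac{1}{4}\right) \left(-4 - 15\right) = \left(5 + \frac{1}{4}\right) \left(-19\right) = \frac{21}{4} \left(-19\right) = - \frac{399}{4}$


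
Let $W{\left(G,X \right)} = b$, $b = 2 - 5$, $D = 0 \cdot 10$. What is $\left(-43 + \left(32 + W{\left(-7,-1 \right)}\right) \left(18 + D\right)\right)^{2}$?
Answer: $229441$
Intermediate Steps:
$D = 0$
$b = -3$
$W{\left(G,X \right)} = -3$
$\left(-43 + \left(32 + W{\left(-7,-1 \right)}\right) \left(18 + D\right)\right)^{2} = \left(-43 + \left(32 - 3\right) \left(18 + 0\right)\right)^{2} = \left(-43 + 29 \cdot 18\right)^{2} = \left(-43 + 522\right)^{2} = 479^{2} = 229441$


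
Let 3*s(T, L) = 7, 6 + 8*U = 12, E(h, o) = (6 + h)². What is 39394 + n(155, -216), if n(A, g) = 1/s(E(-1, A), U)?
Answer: 275761/7 ≈ 39394.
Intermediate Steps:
U = ¾ (U = -¾ + (⅛)*12 = -¾ + 3/2 = ¾ ≈ 0.75000)
s(T, L) = 7/3 (s(T, L) = (⅓)*7 = 7/3)
n(A, g) = 3/7 (n(A, g) = 1/(7/3) = 3/7)
39394 + n(155, -216) = 39394 + 3/7 = 275761/7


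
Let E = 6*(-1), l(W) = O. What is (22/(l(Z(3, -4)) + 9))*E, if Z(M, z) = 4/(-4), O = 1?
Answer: -66/5 ≈ -13.200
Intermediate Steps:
Z(M, z) = -1 (Z(M, z) = 4*(-¼) = -1)
l(W) = 1
E = -6
(22/(l(Z(3, -4)) + 9))*E = (22/(1 + 9))*(-6) = (22/10)*(-6) = ((⅒)*22)*(-6) = (11/5)*(-6) = -66/5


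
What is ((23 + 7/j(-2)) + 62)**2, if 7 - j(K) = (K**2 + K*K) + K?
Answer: 8464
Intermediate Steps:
j(K) = 7 - K - 2*K**2 (j(K) = 7 - ((K**2 + K*K) + K) = 7 - ((K**2 + K**2) + K) = 7 - (2*K**2 + K) = 7 - (K + 2*K**2) = 7 + (-K - 2*K**2) = 7 - K - 2*K**2)
((23 + 7/j(-2)) + 62)**2 = ((23 + 7/(7 - 1*(-2) - 2*(-2)**2)) + 62)**2 = ((23 + 7/(7 + 2 - 2*4)) + 62)**2 = ((23 + 7/(7 + 2 - 8)) + 62)**2 = ((23 + 7/1) + 62)**2 = ((23 + 7*1) + 62)**2 = ((23 + 7) + 62)**2 = (30 + 62)**2 = 92**2 = 8464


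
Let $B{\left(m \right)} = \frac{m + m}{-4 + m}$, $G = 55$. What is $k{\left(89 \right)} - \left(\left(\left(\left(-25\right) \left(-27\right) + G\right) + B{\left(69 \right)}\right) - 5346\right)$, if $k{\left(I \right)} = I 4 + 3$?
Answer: $\frac{323237}{65} \approx 4972.9$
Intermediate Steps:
$B{\left(m \right)} = \frac{2 m}{-4 + m}$
$k{\left(I \right)} = 3 + 4 I$ ($k{\left(I \right)} = 4 I + 3 = 3 + 4 I$)
$k{\left(89 \right)} - \left(\left(\left(\left(-25\right) \left(-27\right) + G\right) + B{\left(69 \right)}\right) - 5346\right) = \left(3 + 4 \cdot 89\right) - \left(\left(\left(\left(-25\right) \left(-27\right) + 55\right) + 2 \cdot 69 \frac{1}{-4 + 69}\right) - 5346\right) = \left(3 + 356\right) - \left(\left(\left(675 + 55\right) + 2 \cdot 69 \cdot \frac{1}{65}\right) - 5346\right) = 359 - \left(\left(730 + 2 \cdot 69 \cdot \frac{1}{65}\right) - 5346\right) = 359 - \left(\left(730 + \frac{138}{65}\right) - 5346\right) = 359 - \left(\frac{47588}{65} - 5346\right) = 359 - - \frac{299902}{65} = 359 + \frac{299902}{65} = \frac{323237}{65}$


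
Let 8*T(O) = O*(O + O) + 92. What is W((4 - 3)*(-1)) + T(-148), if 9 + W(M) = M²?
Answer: 10959/2 ≈ 5479.5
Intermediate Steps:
T(O) = 23/2 + O²/4 (T(O) = (O*(O + O) + 92)/8 = (O*(2*O) + 92)/8 = (2*O² + 92)/8 = (92 + 2*O²)/8 = 23/2 + O²/4)
W(M) = -9 + M²
W((4 - 3)*(-1)) + T(-148) = (-9 + ((4 - 3)*(-1))²) + (23/2 + (¼)*(-148)²) = (-9 + (1*(-1))²) + (23/2 + (¼)*21904) = (-9 + (-1)²) + (23/2 + 5476) = (-9 + 1) + 10975/2 = -8 + 10975/2 = 10959/2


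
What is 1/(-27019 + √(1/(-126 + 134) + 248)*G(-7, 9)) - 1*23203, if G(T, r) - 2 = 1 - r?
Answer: -33877188841009/1460034857 + 3*√3970/1460034857 ≈ -23203.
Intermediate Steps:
G(T, r) = 3 - r (G(T, r) = 2 + (1 - r) = 3 - r)
1/(-27019 + √(1/(-126 + 134) + 248)*G(-7, 9)) - 1*23203 = 1/(-27019 + √(1/(-126 + 134) + 248)*(3 - 1*9)) - 1*23203 = 1/(-27019 + √(1/8 + 248)*(3 - 9)) - 23203 = 1/(-27019 + √(⅛ + 248)*(-6)) - 23203 = 1/(-27019 + √(1985/8)*(-6)) - 23203 = 1/(-27019 + (√3970/4)*(-6)) - 23203 = 1/(-27019 - 3*√3970/2) - 23203 = -23203 + 1/(-27019 - 3*√3970/2)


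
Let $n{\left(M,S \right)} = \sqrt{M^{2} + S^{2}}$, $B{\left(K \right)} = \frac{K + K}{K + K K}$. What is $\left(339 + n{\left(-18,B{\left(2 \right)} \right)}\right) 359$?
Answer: $121701 + \frac{718 \sqrt{730}}{3} \approx 1.2817 \cdot 10^{5}$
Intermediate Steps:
$B{\left(K \right)} = \frac{2 K}{K + K^{2}}$
$\left(339 + n{\left(-18,B{\left(2 \right)} \right)}\right) 359 = \left(339 + \sqrt{\left(-18\right)^{2} + \left(\frac{2}{1 + 2}\right)^{2}}\right) 359 = \left(339 + \sqrt{324 + \left(\frac{2}{3}\right)^{2}}\right) 359 = \left(339 + \sqrt{324 + \frac{4}{9}}\right) 359 = \left(339 + \sqrt{\frac{2920}{9}}\right) 359 = \left(339 + \frac{2 \sqrt{730}}{3}\right) 359 = 121701 + \frac{718 \sqrt{730}}{3}$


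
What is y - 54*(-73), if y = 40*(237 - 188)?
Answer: 5902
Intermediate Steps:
y = 1960 (y = 40*49 = 1960)
y - 54*(-73) = 1960 - 54*(-73) = 1960 + 3942 = 5902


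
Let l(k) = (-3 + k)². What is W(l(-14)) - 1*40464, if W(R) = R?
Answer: -40175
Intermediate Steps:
W(l(-14)) - 1*40464 = (-3 - 14)² - 1*40464 = (-17)² - 40464 = 289 - 40464 = -40175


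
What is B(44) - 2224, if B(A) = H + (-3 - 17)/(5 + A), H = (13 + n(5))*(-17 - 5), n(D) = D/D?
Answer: -124088/49 ≈ -2532.4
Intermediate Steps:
n(D) = 1
H = -308 (H = (13 + 1)*(-17 - 5) = 14*(-22) = -308)
B(A) = -308 - 20/(5 + A) (B(A) = -308 + (-3 - 17)/(5 + A) = -308 - 20/(5 + A))
B(44) - 2224 = 4*(-390 - 77*44)/(5 + 44) - 2224 = 4*(-390 - 3388)/49 - 2224 = 4*(1/49)*(-3778) - 2224 = -15112/49 - 2224 = -124088/49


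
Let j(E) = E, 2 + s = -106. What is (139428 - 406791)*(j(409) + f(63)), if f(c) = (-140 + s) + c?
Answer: -59889312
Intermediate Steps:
s = -108 (s = -2 - 106 = -108)
f(c) = -248 + c (f(c) = (-140 - 108) + c = -248 + c)
(139428 - 406791)*(j(409) + f(63)) = (139428 - 406791)*(409 + (-248 + 63)) = -267363*(409 - 185) = -267363*224 = -59889312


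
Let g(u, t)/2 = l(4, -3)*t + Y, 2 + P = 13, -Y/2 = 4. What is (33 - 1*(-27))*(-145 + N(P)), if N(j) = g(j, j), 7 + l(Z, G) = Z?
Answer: -13620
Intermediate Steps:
Y = -8 (Y = -2*4 = -8)
l(Z, G) = -7 + Z
P = 11 (P = -2 + 13 = 11)
g(u, t) = -16 - 6*t (g(u, t) = 2*((-7 + 4)*t - 8) = 2*(-3*t - 8) = 2*(-8 - 3*t) = -16 - 6*t)
N(j) = -16 - 6*j
(33 - 1*(-27))*(-145 + N(P)) = (33 - 1*(-27))*(-145 + (-16 - 6*11)) = (33 + 27)*(-145 + (-16 - 66)) = 60*(-145 - 82) = 60*(-227) = -13620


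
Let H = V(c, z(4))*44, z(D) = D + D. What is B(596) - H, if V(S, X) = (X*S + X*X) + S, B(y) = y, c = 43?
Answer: -19248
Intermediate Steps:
z(D) = 2*D
V(S, X) = S + X² + S*X (V(S, X) = (S*X + X²) + S = (X² + S*X) + S = S + X² + S*X)
H = 19844 (H = (43 + (2*4)² + 43*(2*4))*44 = (43 + 8² + 43*8)*44 = (43 + 64 + 344)*44 = 451*44 = 19844)
B(596) - H = 596 - 1*19844 = 596 - 19844 = -19248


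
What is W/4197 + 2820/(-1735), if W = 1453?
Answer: -1862917/1456359 ≈ -1.2792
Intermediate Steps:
W/4197 + 2820/(-1735) = 1453/4197 + 2820/(-1735) = 1453*(1/4197) + 2820*(-1/1735) = 1453/4197 - 564/347 = -1862917/1456359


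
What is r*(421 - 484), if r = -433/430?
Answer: 27279/430 ≈ 63.440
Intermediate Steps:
r = -433/430 (r = -433*1/430 = -433/430 ≈ -1.0070)
r*(421 - 484) = -433*(421 - 484)/430 = -433/430*(-63) = 27279/430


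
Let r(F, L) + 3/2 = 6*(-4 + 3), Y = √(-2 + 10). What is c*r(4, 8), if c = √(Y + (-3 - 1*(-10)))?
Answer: -15*√(7 + 2*√2)/2 ≈ -23.513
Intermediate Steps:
Y = 2*√2 (Y = √8 = 2*√2 ≈ 2.8284)
r(F, L) = -15/2 (r(F, L) = -3/2 + 6*(-4 + 3) = -3/2 + 6*(-1) = -3/2 - 6 = -15/2)
c = √(7 + 2*√2) (c = √(2*√2 + (-3 - 1*(-10))) = √(2*√2 + (-3 + 10)) = √(2*√2 + 7) = √(7 + 2*√2) ≈ 3.1350)
c*r(4, 8) = √(7 + 2*√2)*(-15/2) = -15*√(7 + 2*√2)/2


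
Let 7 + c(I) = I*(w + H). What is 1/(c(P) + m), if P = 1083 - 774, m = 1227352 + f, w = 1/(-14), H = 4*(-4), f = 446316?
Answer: 14/23361729 ≈ 5.9927e-7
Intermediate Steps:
H = -16
w = -1/14 ≈ -0.071429
m = 1673668 (m = 1227352 + 446316 = 1673668)
P = 309
c(I) = -7 - 225*I/14 (c(I) = -7 + I*(-1/14 - 16) = -7 + I*(-225/14) = -7 - 225*I/14)
1/(c(P) + m) = 1/((-7 - 225/14*309) + 1673668) = 1/((-7 - 69525/14) + 1673668) = 1/(-69623/14 + 1673668) = 1/(23361729/14) = 14/23361729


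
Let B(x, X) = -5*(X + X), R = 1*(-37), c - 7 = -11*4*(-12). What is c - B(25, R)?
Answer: 165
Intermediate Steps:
c = 535 (c = 7 - 11*4*(-12) = 7 - 44*(-12) = 7 + 528 = 535)
R = -37
B(x, X) = -10*X
c - B(25, R) = 535 - (-10)*(-37) = 535 - 1*370 = 535 - 370 = 165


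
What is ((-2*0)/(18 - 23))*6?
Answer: 0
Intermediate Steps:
((-2*0)/(18 - 23))*6 = (0/(-5))*6 = -⅕*0*6 = 0*6 = 0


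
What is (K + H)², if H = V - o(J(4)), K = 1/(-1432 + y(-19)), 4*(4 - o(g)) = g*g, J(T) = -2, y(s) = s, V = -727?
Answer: 1121970311361/2105401 ≈ 5.3290e+5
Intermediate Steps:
o(g) = 4 - g²/4 (o(g) = 4 - g*g/4 = 4 - g²/4)
K = -1/1451 (K = 1/(-1432 - 19) = 1/(-1451) = -1/1451 ≈ -0.00068918)
H = -730 (H = -727 - (4 - ¼*(-2)²) = -727 - (4 - ¼*4) = -727 - (4 - 1) = -727 - 1*3 = -727 - 3 = -730)
(K + H)² = (-1/1451 - 730)² = (-1059231/1451)² = 1121970311361/2105401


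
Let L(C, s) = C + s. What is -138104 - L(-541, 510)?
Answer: -138073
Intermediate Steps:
-138104 - L(-541, 510) = -138104 - (-541 + 510) = -138104 - 1*(-31) = -138104 + 31 = -138073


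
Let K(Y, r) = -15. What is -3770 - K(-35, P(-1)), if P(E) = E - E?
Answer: -3755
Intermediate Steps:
P(E) = 0
-3770 - K(-35, P(-1)) = -3770 - 1*(-15) = -3770 + 15 = -3755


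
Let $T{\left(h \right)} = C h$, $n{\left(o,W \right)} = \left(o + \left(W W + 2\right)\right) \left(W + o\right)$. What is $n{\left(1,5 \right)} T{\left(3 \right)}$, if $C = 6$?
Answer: $3024$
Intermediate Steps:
$n{\left(o,W \right)} = \left(W + o\right) \left(2 + o + W^{2}\right)$ ($n{\left(o,W \right)} = \left(o + \left(W^{2} + 2\right)\right) \left(W + o\right) = \left(o + \left(2 + W^{2}\right)\right) \left(W + o\right) = \left(2 + o + W^{2}\right) \left(W + o\right) = \left(W + o\right) \left(2 + o + W^{2}\right)$)
$T{\left(h \right)} = 6 h$
$n{\left(1,5 \right)} T{\left(3 \right)} = \left(5^{3} + 1^{2} + 2 \cdot 5 + 2 \cdot 1 + 5 \cdot 1 + 1 \cdot 5^{2}\right) 6 \cdot 3 = \left(125 + 1 + 10 + 2 + 5 + 1 \cdot 25\right) 18 = \left(125 + 1 + 10 + 2 + 5 + 25\right) 18 = 168 \cdot 18 = 3024$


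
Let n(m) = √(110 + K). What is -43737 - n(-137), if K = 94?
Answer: -43737 - 2*√51 ≈ -43751.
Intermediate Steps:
n(m) = 2*√51 (n(m) = √(110 + 94) = √204 = 2*√51)
-43737 - n(-137) = -43737 - 2*√51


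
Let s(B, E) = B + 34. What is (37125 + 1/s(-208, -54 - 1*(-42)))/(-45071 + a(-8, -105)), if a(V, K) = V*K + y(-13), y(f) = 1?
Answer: -6459749/7696020 ≈ -0.83936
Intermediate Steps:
s(B, E) = 34 + B
a(V, K) = 1 + K*V (a(V, K) = V*K + 1 = K*V + 1 = 1 + K*V)
(37125 + 1/s(-208, -54 - 1*(-42)))/(-45071 + a(-8, -105)) = (37125 + 1/(34 - 208))/(-45071 + (1 - 105*(-8))) = (37125 + 1/(-174))/(-45071 + (1 + 840)) = (37125 - 1/174)/(-45071 + 841) = (6459749/174)/(-44230) = (6459749/174)*(-1/44230) = -6459749/7696020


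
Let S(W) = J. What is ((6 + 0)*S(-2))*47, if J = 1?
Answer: 282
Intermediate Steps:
S(W) = 1
((6 + 0)*S(-2))*47 = ((6 + 0)*1)*47 = (6*1)*47 = 6*47 = 282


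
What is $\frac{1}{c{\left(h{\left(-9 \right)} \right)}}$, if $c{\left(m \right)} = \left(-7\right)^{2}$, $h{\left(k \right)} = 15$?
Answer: $\frac{1}{49} \approx 0.020408$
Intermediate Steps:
$c{\left(m \right)} = 49$
$\frac{1}{c{\left(h{\left(-9 \right)} \right)}} = \frac{1}{49}$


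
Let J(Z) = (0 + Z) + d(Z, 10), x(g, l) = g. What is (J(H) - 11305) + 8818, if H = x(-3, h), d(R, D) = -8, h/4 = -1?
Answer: -2498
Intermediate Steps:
h = -4 (h = 4*(-1) = -4)
H = -3
J(Z) = -8 + Z (J(Z) = (0 + Z) - 8 = Z - 8 = -8 + Z)
(J(H) - 11305) + 8818 = ((-8 - 3) - 11305) + 8818 = (-11 - 11305) + 8818 = -11316 + 8818 = -2498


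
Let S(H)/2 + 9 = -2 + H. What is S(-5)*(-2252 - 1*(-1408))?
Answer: 27008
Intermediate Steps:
S(H) = -22 + 2*H (S(H) = -18 + 2*(-2 + H) = -18 + (-4 + 2*H) = -22 + 2*H)
S(-5)*(-2252 - 1*(-1408)) = (-22 + 2*(-5))*(-2252 - 1*(-1408)) = (-22 - 10)*(-2252 + 1408) = -32*(-844) = 27008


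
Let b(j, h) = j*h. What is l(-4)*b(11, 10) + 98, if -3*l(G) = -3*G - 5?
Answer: -476/3 ≈ -158.67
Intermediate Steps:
b(j, h) = h*j
l(G) = 5/3 + G (l(G) = -(-3*G - 5)/3 = -(-5 - 3*G)/3 = 5/3 + G)
l(-4)*b(11, 10) + 98 = (5/3 - 4)*(10*11) + 98 = -7/3*110 + 98 = -770/3 + 98 = -476/3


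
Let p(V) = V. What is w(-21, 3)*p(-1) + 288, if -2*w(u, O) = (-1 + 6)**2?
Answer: 601/2 ≈ 300.50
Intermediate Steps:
w(u, O) = -25/2 (w(u, O) = -(-1 + 6)**2/2 = -1/2*5**2 = -1/2*25 = -25/2)
w(-21, 3)*p(-1) + 288 = -25/2*(-1) + 288 = 25/2 + 288 = 601/2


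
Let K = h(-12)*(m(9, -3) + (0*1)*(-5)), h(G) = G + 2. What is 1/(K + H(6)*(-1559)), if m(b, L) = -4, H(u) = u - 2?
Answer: -1/6196 ≈ -0.00016139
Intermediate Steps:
H(u) = -2 + u
h(G) = 2 + G
K = 40 (K = (2 - 12)*(-4 + (0*1)*(-5)) = -10*(-4 + 0*(-5)) = -10*(-4 + 0) = -10*(-4) = 40)
1/(K + H(6)*(-1559)) = 1/(40 + (-2 + 6)*(-1559)) = 1/(40 + 4*(-1559)) = 1/(40 - 6236) = 1/(-6196) = -1/6196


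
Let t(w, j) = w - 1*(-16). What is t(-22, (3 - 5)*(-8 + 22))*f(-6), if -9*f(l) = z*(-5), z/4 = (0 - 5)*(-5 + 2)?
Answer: -200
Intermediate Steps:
z = 60 (z = 4*((0 - 5)*(-5 + 2)) = 4*(-5*(-3)) = 4*15 = 60)
t(w, j) = 16 + w (t(w, j) = w + 16 = 16 + w)
f(l) = 100/3 (f(l) = -20*(-5)/3 = -⅑*(-300) = 100/3)
t(-22, (3 - 5)*(-8 + 22))*f(-6) = (16 - 22)*(100/3) = -6*100/3 = -200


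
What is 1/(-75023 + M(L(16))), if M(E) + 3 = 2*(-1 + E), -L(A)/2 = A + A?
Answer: -1/75156 ≈ -1.3306e-5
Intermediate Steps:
L(A) = -4*A (L(A) = -2*(A + A) = -4*A)
M(E) = -5 + 2*E (M(E) = -3 + 2*(-1 + E) = -3 + (-2 + 2*E) = -5 + 2*E)
1/(-75023 + M(L(16))) = 1/(-75023 + (-5 + 2*(-4*16))) = 1/(-75023 + (-5 + 2*(-64))) = 1/(-75023 + (-5 - 128)) = 1/(-75023 - 133) = 1/(-75156) = -1/75156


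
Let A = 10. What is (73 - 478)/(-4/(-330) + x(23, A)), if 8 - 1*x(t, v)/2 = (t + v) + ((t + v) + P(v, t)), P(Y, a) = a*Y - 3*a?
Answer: 66825/72268 ≈ 0.92468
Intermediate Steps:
P(Y, a) = -3*a + Y*a (P(Y, a) = Y*a - 3*a = -3*a + Y*a)
x(t, v) = 16 - 4*t - 4*v - 2*t*(-3 + v) (x(t, v) = 16 - 2*((t + v) + ((t + v) + t*(-3 + v))) = 16 - 2*((t + v) + (t + v + t*(-3 + v))) = 16 - 2*(2*t + 2*v + t*(-3 + v)) = 16 + (-4*t - 4*v - 2*t*(-3 + v)) = 16 - 4*t - 4*v - 2*t*(-3 + v))
(73 - 478)/(-4/(-330) + x(23, A)) = (73 - 478)/(-4/(-330) + (16 - 4*10 + 2*23 - 2*23*10)) = -405/(-4*(-1/330) + (16 - 40 + 46 - 460)) = -405/(2/165 - 438) = -405/(-72268/165) = -405*(-165/72268) = 66825/72268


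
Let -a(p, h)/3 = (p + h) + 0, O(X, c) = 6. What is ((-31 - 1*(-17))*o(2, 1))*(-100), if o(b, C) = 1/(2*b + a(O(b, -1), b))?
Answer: -70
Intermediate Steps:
a(p, h) = -3*h - 3*p (a(p, h) = -3*((p + h) + 0) = -3*((h + p) + 0) = -3*(h + p) = -3*h - 3*p)
o(b, C) = 1/(-18 - b) (o(b, C) = 1/(2*b + (-3*b - 3*6)) = 1/(2*b + (-3*b - 18)) = 1/(2*b + (-18 - 3*b)) = 1/(-18 - b))
((-31 - 1*(-17))*o(2, 1))*(-100) = ((-31 - 1*(-17))*(-1/(18 + 2)))*(-100) = ((-31 + 17)*(-1/20))*(-100) = -(-14)/20*(-100) = -14*(-1/20)*(-100) = (7/10)*(-100) = -70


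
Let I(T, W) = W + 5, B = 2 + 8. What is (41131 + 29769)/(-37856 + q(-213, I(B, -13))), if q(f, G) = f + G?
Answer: -70900/38077 ≈ -1.8620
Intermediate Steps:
B = 10
I(T, W) = 5 + W
q(f, G) = G + f
(41131 + 29769)/(-37856 + q(-213, I(B, -13))) = (41131 + 29769)/(-37856 + ((5 - 13) - 213)) = 70900/(-37856 + (-8 - 213)) = 70900/(-37856 - 221) = 70900/(-38077) = 70900*(-1/38077) = -70900/38077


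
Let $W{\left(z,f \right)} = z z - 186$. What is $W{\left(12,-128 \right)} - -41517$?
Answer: $41475$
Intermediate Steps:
$W{\left(z,f \right)} = -186 + z^{2}$ ($W{\left(z,f \right)} = z^{2} - 186 = -186 + z^{2}$)
$W{\left(12,-128 \right)} - -41517 = \left(-186 + 12^{2}\right) - -41517 = \left(-186 + 144\right) + 41517 = -42 + 41517 = 41475$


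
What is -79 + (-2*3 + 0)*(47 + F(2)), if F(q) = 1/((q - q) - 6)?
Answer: -360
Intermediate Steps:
F(q) = -1/6 (F(q) = 1/(0 - 6) = 1/(-6) = -1/6)
-79 + (-2*3 + 0)*(47 + F(2)) = -79 + (-2*3 + 0)*(47 - 1/6) = -79 + (-6 + 0)*(281/6) = -79 - 6*281/6 = -79 - 281 = -360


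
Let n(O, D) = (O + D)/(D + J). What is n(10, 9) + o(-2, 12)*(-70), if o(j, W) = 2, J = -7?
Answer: -261/2 ≈ -130.50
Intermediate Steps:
n(O, D) = (D + O)/(-7 + D) (n(O, D) = (O + D)/(D - 7) = (D + O)/(-7 + D))
n(10, 9) + o(-2, 12)*(-70) = (9 + 10)/(-7 + 9) + 2*(-70) = 19/2 - 140 = -261/2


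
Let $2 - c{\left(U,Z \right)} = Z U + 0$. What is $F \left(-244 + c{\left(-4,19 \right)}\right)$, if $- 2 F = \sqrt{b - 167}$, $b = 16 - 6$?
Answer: $83 i \sqrt{157} \approx 1040.0 i$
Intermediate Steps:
$b = 10$
$c{\left(U,Z \right)} = 2 - U Z$ ($c{\left(U,Z \right)} = 2 - \left(Z U + 0\right) = 2 - \left(U Z + 0\right) = 2 - U Z$)
$F = - \frac{i \sqrt{157}}{2}$ ($F = - \frac{\sqrt{10 - 167}}{2} = - \frac{\sqrt{-157}}{2} = - \frac{i \sqrt{157}}{2} \approx - 6.265 i$)
$F \left(-244 + c{\left(-4,19 \right)}\right) = - \frac{i \sqrt{157}}{2} \left(-244 - \left(-2 - 76\right)\right) = - \frac{i \sqrt{157}}{2} \left(-244 + \left(2 + 76\right)\right) = - \frac{i \sqrt{157}}{2} \left(-244 + 78\right) = - \frac{i \sqrt{157}}{2} \left(-166\right) = 83 i \sqrt{157}$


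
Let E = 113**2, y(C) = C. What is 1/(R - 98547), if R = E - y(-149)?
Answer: -1/85629 ≈ -1.1678e-5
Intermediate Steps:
E = 12769
R = 12918 (R = 12769 - 1*(-149) = 12769 + 149 = 12918)
1/(R - 98547) = 1/(12918 - 98547) = 1/(-85629) = -1/85629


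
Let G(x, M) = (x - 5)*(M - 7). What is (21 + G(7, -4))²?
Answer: 1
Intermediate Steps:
G(x, M) = (-7 + M)*(-5 + x) (G(x, M) = (-5 + x)*(-7 + M) = (-7 + M)*(-5 + x))
(21 + G(7, -4))² = (21 + (35 - 7*7 - 5*(-4) - 4*7))² = (21 + (35 - 49 + 20 - 28))² = (21 - 22)² = (-1)² = 1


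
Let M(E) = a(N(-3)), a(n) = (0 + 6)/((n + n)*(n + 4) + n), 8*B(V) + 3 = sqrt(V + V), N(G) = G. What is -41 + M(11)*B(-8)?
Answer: -163/4 - I/3 ≈ -40.75 - 0.33333*I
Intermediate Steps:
B(V) = -3/8 + sqrt(2)*sqrt(V)/8 (B(V) = -3/8 + sqrt(V + V)/8 = -3/8 + sqrt(2*V)/8 = -3/8 + (sqrt(2)*sqrt(V))/8 = -3/8 + sqrt(2)*sqrt(V)/8)
a(n) = 6/(n + 2*n*(4 + n)) (a(n) = 6/((2*n)*(4 + n) + n) = 6/(2*n*(4 + n) + n) = 6/(n + 2*n*(4 + n)))
M(E) = -2/3 (M(E) = 6/(-3*(9 + 2*(-3))) = 6*(-1/3)/(9 - 6) = 6*(-1/3)/3 = 6*(-1/3)*(1/3) = -2/3)
-41 + M(11)*B(-8) = -41 - 2*(-3/8 + sqrt(2)*sqrt(-8)/8)/3 = -41 - 2*(-3/8 + sqrt(2)*(2*I*sqrt(2))/8)/3 = -41 - 2*(-3/8 + I/2)/3 = -41 + (1/4 - I/3) = -163/4 - I/3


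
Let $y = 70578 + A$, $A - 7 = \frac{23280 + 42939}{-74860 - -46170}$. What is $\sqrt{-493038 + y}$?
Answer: $\frac{i \sqrt{347729765616410}}{28690} \approx 649.97 i$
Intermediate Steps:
$A = \frac{134611}{28690}$ ($A = 7 + \frac{23280 + 42939}{-74860 - -46170} = 7 + \frac{66219}{-74860 + 46170} = 7 + \frac{66219}{-28690} = 7 + 66219 \left(- \frac{1}{28690}\right) = 7 - \frac{66219}{28690} = \frac{134611}{28690} \approx 4.6919$)
$y = \frac{2025017431}{28690}$ ($y = 70578 + \frac{134611}{28690} = \frac{2025017431}{28690} \approx 70583.0$)
$\sqrt{-493038 + y} = \sqrt{-493038 + \frac{2025017431}{28690}} = \sqrt{- \frac{12120242789}{28690}} = \frac{i \sqrt{347729765616410}}{28690}$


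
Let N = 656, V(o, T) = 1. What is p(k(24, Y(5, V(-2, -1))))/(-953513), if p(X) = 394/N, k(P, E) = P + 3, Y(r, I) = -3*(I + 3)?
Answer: -197/312752264 ≈ -6.2989e-7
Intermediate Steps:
Y(r, I) = -9 - 3*I (Y(r, I) = -3*(3 + I) = -9 - 3*I)
k(P, E) = 3 + P
p(X) = 197/328 (p(X) = 394/656 = 394*(1/656) = 197/328)
p(k(24, Y(5, V(-2, -1))))/(-953513) = (197/328)/(-953513) = (197/328)*(-1/953513) = -197/312752264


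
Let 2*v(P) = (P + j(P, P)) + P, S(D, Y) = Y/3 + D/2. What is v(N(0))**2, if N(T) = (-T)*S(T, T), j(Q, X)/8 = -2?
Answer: 64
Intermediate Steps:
j(Q, X) = -16 (j(Q, X) = 8*(-2) = -16)
S(D, Y) = D/2 + Y/3 (S(D, Y) = Y*(1/3) + D*(1/2) = Y/3 + D/2 = D/2 + Y/3)
N(T) = -5*T**2/6 (N(T) = (-T)*(T/2 + T/3) = (-T)*(5*T/6) = -5*T**2/6)
v(P) = -8 + P (v(P) = ((P - 16) + P)/2 = ((-16 + P) + P)/2 = (-16 + 2*P)/2 = -8 + P)
v(N(0))**2 = (-8 - 5/6*0**2)**2 = (-8 - 5/6*0)**2 = (-8 + 0)**2 = (-8)**2 = 64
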